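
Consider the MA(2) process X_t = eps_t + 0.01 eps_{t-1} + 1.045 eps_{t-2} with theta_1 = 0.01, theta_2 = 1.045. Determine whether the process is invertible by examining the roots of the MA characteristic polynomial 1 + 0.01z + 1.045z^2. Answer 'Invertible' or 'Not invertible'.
\text{Not invertible}

The MA(q) characteristic polynomial is P(z) = 1 + 0.01z + 1.045z^2.
Invertibility requires all roots to lie outside the unit circle, i.e. |z| > 1 for every root.
Set 1 + (0.01) z + (1.045) z^2 = 0, i.e. a z^2 + b z + c = 0 with a = 1.045, b = 0.01, c = 1.
Discriminant D = b^2 - 4ac = (0.01)^2 - 4*(1.045)*1 = 0.0001 - (4.18) = -4.1799.
D < 0, so the roots are the complex-conjugate pair z = (-b +/- i sqrt(-D)) / (2a) = -0.0048 +/- 0.9782i.
For a conjugate pair |z|^2 = z * conj(z) = (product of roots) = c/a = 1/(1.045) = 0.956938, so |z| = sqrt(0.956938) = 0.9782 for both roots.
Moduli of all roots: 0.9782, 0.9782.
All moduli strictly greater than 1? No.
Verdict: Not invertible.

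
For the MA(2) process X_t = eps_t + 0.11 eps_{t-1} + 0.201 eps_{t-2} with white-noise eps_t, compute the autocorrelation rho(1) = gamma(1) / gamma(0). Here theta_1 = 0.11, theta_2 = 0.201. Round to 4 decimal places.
\rho(1) = 0.1255

For an MA(q) process with theta_0 = 1, the autocovariance is
  gamma(k) = sigma^2 * sum_{i=0..q-k} theta_i * theta_{i+k},
and rho(k) = gamma(k) / gamma(0). Sigma^2 cancels.
  numerator   = (1)*(0.11) + (0.11)*(0.201) = 0.13211.
  denominator = (1)^2 + (0.11)^2 + (0.201)^2 = 1.052501.
  rho(1) = 0.13211 / 1.052501 = 0.1255.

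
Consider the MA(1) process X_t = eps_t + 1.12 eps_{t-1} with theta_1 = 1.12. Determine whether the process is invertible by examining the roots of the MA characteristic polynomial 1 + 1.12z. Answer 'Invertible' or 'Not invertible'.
\text{Not invertible}

The MA(q) characteristic polynomial is P(z) = 1 + 1.12z.
Invertibility requires all roots to lie outside the unit circle, i.e. |z| > 1 for every root.
This is linear in z: 1 + (1.12) z = 0  =>  z = -1/(1.12) = -0.892857,  |z| = 0.892857.
Moduli of all roots: 0.8929.
All moduli strictly greater than 1? No.
Verdict: Not invertible.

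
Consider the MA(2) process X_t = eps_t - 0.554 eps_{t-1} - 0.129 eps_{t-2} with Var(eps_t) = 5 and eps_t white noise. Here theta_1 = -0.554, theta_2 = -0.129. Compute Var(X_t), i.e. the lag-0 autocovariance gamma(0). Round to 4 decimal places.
\gamma(0) = 6.6178

For an MA(q) process X_t = eps_t + sum_i theta_i eps_{t-i} with
Var(eps_t) = sigma^2, the variance is
  gamma(0) = sigma^2 * (1 + sum_i theta_i^2).
  sum_i theta_i^2 = (-0.554)^2 + (-0.129)^2 = 0.306916 + 0.016641 = 0.323557.
  gamma(0) = 5 * (1 + 0.323557) = 5 * 1.323557 = 6.617785, which rounds to 6.6178.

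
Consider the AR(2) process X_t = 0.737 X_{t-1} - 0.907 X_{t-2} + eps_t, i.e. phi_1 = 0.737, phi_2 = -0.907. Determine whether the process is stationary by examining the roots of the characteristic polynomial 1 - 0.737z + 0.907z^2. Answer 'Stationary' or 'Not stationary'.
\text{Stationary}

The AR(p) characteristic polynomial is P(z) = 1 - 0.737z + 0.907z^2.
Stationarity requires all roots to lie outside the unit circle, i.e. |z| > 1 for every root.
Set 1 + (-0.737) z + (0.907) z^2 = 0, i.e. a z^2 + b z + c = 0 with a = 0.907, b = -0.737, c = 1.
Discriminant D = b^2 - 4ac = (-0.737)^2 - 4*(0.907)*1 = 0.543169 - (3.628) = -3.084831.
D < 0, so the roots are the complex-conjugate pair z = (-b +/- i sqrt(-D)) / (2a) = 0.4063 +/- 0.9682i.
For a conjugate pair |z|^2 = z * conj(z) = (product of roots) = c/a = 1/(0.907) = 1.102536, so |z| = sqrt(1.102536) = 1.05 for both roots.
Moduli of all roots: 1.0500, 1.0500.
All moduli strictly greater than 1? Yes.
Verdict: Stationary.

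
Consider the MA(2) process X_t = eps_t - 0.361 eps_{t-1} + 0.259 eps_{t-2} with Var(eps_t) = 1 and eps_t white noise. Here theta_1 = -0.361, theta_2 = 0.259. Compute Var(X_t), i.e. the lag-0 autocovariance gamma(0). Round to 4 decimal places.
\gamma(0) = 1.1974

For an MA(q) process X_t = eps_t + sum_i theta_i eps_{t-i} with
Var(eps_t) = sigma^2, the variance is
  gamma(0) = sigma^2 * (1 + sum_i theta_i^2).
  sum_i theta_i^2 = (-0.361)^2 + (0.259)^2 = 0.130321 + 0.067081 = 0.197402.
  gamma(0) = 1 * (1 + 0.197402) = 1 * 1.197402 = 1.197402, which rounds to 1.1974.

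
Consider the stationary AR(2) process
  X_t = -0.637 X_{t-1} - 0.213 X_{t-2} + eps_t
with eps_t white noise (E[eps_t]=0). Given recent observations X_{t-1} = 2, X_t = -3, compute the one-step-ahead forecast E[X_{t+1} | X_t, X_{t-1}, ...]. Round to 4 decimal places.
E[X_{t+1} \mid \mathcal F_t] = 1.4850

For an AR(p) model X_t = c + sum_i phi_i X_{t-i} + eps_t, the
one-step-ahead conditional mean is
  E[X_{t+1} | X_t, ...] = c + sum_i phi_i X_{t+1-i}.
Substitute known values:
  E[X_{t+1} | ...] = (-0.637) * (-3) + (-0.213) * (2)
                   = 1.4850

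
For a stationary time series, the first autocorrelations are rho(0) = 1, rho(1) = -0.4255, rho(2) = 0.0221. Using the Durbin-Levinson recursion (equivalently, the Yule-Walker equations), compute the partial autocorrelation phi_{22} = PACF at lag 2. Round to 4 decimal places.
\phi_{22} = -0.1941

The PACF at lag k is phi_{kk}, the last component of the solution
to the Yule-Walker system G_k phi = r_k where
  (G_k)_{ij} = rho(|i - j|), (r_k)_i = rho(i), i,j = 1..k.
Equivalently, Durbin-Levinson gives phi_{kk} iteratively:
  phi_{11} = rho(1)
  phi_{kk} = [rho(k) - sum_{j=1..k-1} phi_{k-1,j} rho(k-j)]
            / [1 - sum_{j=1..k-1} phi_{k-1,j} rho(j)],
  phi_{k,j} = phi_{k-1,j} - phi_{kk} phi_{k-1,k-j},  j = 1..k-1.
Step k = 1:
  phi_11 = rho(1) = -0.4255.
Step k = 2:
  phi_22 = [rho(2) - phi_11 rho(1)] / [1 - phi_11 rho(1)] = [0.0221 - (-0.4255)(-0.4255)] / [1 - (-0.4255)(-0.4255)]
         = -0.15895025 / 0.81894975 = -0.1941.
Therefore phi_{22} = -0.1941.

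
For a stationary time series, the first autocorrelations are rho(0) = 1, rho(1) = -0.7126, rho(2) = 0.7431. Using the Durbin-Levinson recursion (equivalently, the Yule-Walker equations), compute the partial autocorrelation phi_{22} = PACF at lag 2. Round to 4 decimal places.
\phi_{22} = 0.4781

The PACF at lag k is phi_{kk}, the last component of the solution
to the Yule-Walker system G_k phi = r_k where
  (G_k)_{ij} = rho(|i - j|), (r_k)_i = rho(i), i,j = 1..k.
Equivalently, Durbin-Levinson gives phi_{kk} iteratively:
  phi_{11} = rho(1)
  phi_{kk} = [rho(k) - sum_{j=1..k-1} phi_{k-1,j} rho(k-j)]
            / [1 - sum_{j=1..k-1} phi_{k-1,j} rho(j)],
  phi_{k,j} = phi_{k-1,j} - phi_{kk} phi_{k-1,k-j},  j = 1..k-1.
Step k = 1:
  phi_11 = rho(1) = -0.7126.
Step k = 2:
  phi_22 = [rho(2) - phi_11 rho(1)] / [1 - phi_11 rho(1)] = [0.7431 - (-0.7126)(-0.7126)] / [1 - (-0.7126)(-0.7126)]
         = 0.23530124 / 0.49220124 = 0.4781.
Therefore phi_{22} = 0.4781.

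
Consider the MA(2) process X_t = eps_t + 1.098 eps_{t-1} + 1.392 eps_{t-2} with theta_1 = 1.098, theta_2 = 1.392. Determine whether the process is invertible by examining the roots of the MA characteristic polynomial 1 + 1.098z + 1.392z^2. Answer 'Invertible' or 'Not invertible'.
\text{Not invertible}

The MA(q) characteristic polynomial is P(z) = 1 + 1.098z + 1.392z^2.
Invertibility requires all roots to lie outside the unit circle, i.e. |z| > 1 for every root.
Set 1 + (1.098) z + (1.392) z^2 = 0, i.e. a z^2 + b z + c = 0 with a = 1.392, b = 1.098, c = 1.
Discriminant D = b^2 - 4ac = (1.098)^2 - 4*(1.392)*1 = 1.205604 - (5.568) = -4.362396.
D < 0, so the roots are the complex-conjugate pair z = (-b +/- i sqrt(-D)) / (2a) = -0.3944 +/- 0.7502i.
For a conjugate pair |z|^2 = z * conj(z) = (product of roots) = c/a = 1/(1.392) = 0.718391, so |z| = sqrt(0.718391) = 0.8476 for both roots.
Moduli of all roots: 0.8476, 0.8476.
All moduli strictly greater than 1? No.
Verdict: Not invertible.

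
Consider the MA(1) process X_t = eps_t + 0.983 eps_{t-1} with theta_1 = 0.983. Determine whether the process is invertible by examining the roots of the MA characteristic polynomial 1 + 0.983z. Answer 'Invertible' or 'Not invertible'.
\text{Invertible}

The MA(q) characteristic polynomial is P(z) = 1 + 0.983z.
Invertibility requires all roots to lie outside the unit circle, i.e. |z| > 1 for every root.
This is linear in z: 1 + (0.983) z = 0  =>  z = -1/(0.983) = -1.017294,  |z| = 1.017294.
Moduli of all roots: 1.0173.
All moduli strictly greater than 1? Yes.
Verdict: Invertible.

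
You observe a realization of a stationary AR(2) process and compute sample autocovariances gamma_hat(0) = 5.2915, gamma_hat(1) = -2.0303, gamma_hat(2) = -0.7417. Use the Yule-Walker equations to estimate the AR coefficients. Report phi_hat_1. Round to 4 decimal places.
\hat\phi_{1} = -0.5130

The Yule-Walker equations for an AR(p) process read, in matrix form,
  Gamma_p phi = r_p,   with   (Gamma_p)_{ij} = gamma(|i - j|),
                       (r_p)_i = gamma(i),   i,j = 1..p.
Substitute the sample gammas (Toeplitz matrix and right-hand side of size 2):
  Gamma_p = [[5.2915, -2.0303], [-2.0303, 5.2915]]
  r_p     = [-2.0303, -0.7417]
Written out:
  5.2915 phi_1 - 2.0303 phi_2 = -2.0303
  -2.0303 phi_1 + 5.2915 phi_2 = -0.7417
Solve by Cramer's rule:
  det = gamma(0)^2 - gamma(1)^2 = (5.2915)^2 - (-2.0303)^2 = 27.99997225 - 4.12211809 = 23.87785416
  phi_hat_1 = [gamma(1) gamma(0) - gamma(1) gamma(2)] / det = [(-2.0303)(5.2915) - (-2.0303)(-0.7417)] / 23.87785416 = -12.24920596 / 23.87785416 = -0.513
  phi_hat_2 = [gamma(0) gamma(2) - gamma(1)^2] / det = [(5.2915)(-0.7417) - (-2.0303)^2] / 23.87785416 = -8.04682364 / 23.87785416 = -0.337
So phi_hat = [-0.5130, -0.3370].
Therefore phi_hat_1 = -0.5130.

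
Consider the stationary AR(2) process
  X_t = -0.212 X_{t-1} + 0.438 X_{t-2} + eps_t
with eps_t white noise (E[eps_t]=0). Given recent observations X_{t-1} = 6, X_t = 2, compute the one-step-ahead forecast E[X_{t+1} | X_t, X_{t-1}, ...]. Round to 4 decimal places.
E[X_{t+1} \mid \mathcal F_t] = 2.2040

For an AR(p) model X_t = c + sum_i phi_i X_{t-i} + eps_t, the
one-step-ahead conditional mean is
  E[X_{t+1} | X_t, ...] = c + sum_i phi_i X_{t+1-i}.
Substitute known values:
  E[X_{t+1} | ...] = (-0.212) * (2) + (0.438) * (6)
                   = 2.2040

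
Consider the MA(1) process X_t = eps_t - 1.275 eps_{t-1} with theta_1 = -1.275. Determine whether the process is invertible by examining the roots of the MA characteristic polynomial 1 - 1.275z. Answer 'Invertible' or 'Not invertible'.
\text{Not invertible}

The MA(q) characteristic polynomial is P(z) = 1 - 1.275z.
Invertibility requires all roots to lie outside the unit circle, i.e. |z| > 1 for every root.
This is linear in z: 1 + (-1.275) z = 0  =>  z = -1/(-1.275) = 0.784314,  |z| = 0.784314.
Moduli of all roots: 0.7843.
All moduli strictly greater than 1? No.
Verdict: Not invertible.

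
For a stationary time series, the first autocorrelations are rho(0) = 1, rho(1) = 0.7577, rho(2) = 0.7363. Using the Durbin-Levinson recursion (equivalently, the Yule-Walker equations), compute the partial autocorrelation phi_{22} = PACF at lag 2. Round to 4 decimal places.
\phi_{22} = 0.3808

The PACF at lag k is phi_{kk}, the last component of the solution
to the Yule-Walker system G_k phi = r_k where
  (G_k)_{ij} = rho(|i - j|), (r_k)_i = rho(i), i,j = 1..k.
Equivalently, Durbin-Levinson gives phi_{kk} iteratively:
  phi_{11} = rho(1)
  phi_{kk} = [rho(k) - sum_{j=1..k-1} phi_{k-1,j} rho(k-j)]
            / [1 - sum_{j=1..k-1} phi_{k-1,j} rho(j)],
  phi_{k,j} = phi_{k-1,j} - phi_{kk} phi_{k-1,k-j},  j = 1..k-1.
Step k = 1:
  phi_11 = rho(1) = 0.7577.
Step k = 2:
  phi_22 = [rho(2) - phi_11 rho(1)] / [1 - phi_11 rho(1)] = [0.7363 - (0.7577)(0.7577)] / [1 - (0.7577)(0.7577)]
         = 0.16219071 / 0.42589071 = 0.3808.
Therefore phi_{22} = 0.3808.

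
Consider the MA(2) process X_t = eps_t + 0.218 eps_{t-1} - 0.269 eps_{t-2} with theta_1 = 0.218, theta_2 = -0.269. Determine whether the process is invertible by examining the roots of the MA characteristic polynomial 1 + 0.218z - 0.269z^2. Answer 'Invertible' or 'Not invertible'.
\text{Invertible}

The MA(q) characteristic polynomial is P(z) = 1 + 0.218z - 0.269z^2.
Invertibility requires all roots to lie outside the unit circle, i.e. |z| > 1 for every root.
Set 1 + (0.218) z + (-0.269) z^2 = 0, i.e. a z^2 + b z + c = 0 with a = -0.269, b = 0.218, c = 1.
Discriminant D = b^2 - 4ac = (0.218)^2 - 4*(-0.269)*1 = 0.047524 - (-1.076) = 1.123524.
D >= 0, so the roots are real: z = (-b +/- sqrt(D)) / (2a) = (-0.218 +/- 1.059964) / (-0.538).
  z_1 = (-0.218 + 1.059964) / (-0.538) = -1.565,   |z_1| = 1.565.
  z_2 = (-0.218 - 1.059964) / (-0.538) = 2.3754,   |z_2| = 2.3754.
Moduli of all roots: 1.5650, 2.3754.
All moduli strictly greater than 1? Yes.
Verdict: Invertible.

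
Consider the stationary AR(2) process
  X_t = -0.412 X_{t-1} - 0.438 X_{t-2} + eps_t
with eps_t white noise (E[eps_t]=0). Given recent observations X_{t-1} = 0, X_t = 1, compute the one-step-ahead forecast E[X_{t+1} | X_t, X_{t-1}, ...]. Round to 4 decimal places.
E[X_{t+1} \mid \mathcal F_t] = -0.4120

For an AR(p) model X_t = c + sum_i phi_i X_{t-i} + eps_t, the
one-step-ahead conditional mean is
  E[X_{t+1} | X_t, ...] = c + sum_i phi_i X_{t+1-i}.
Substitute known values:
  E[X_{t+1} | ...] = (-0.412) * (1) + (-0.438) * (0)
                   = -0.4120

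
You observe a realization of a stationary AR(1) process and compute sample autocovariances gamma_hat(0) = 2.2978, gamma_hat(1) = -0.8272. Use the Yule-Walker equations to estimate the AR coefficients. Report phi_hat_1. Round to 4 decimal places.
\hat\phi_{1} = -0.3600

The Yule-Walker equations for an AR(p) process read, in matrix form,
  Gamma_p phi = r_p,   with   (Gamma_p)_{ij} = gamma(|i - j|),
                       (r_p)_i = gamma(i),   i,j = 1..p.
Substitute the sample gammas (Toeplitz matrix and right-hand side of size 1):
  Gamma_p = [[2.2978]]
  r_p     = [-0.8272]
With p = 1 this is the single equation gamma(0) phi_1 = gamma(1):
  phi_hat_1 = gamma(1) / gamma(0) = -0.8272 / 2.2978 = -0.3600.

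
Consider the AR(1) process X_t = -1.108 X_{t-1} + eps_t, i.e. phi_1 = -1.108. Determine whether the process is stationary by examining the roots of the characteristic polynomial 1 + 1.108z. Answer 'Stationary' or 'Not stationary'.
\text{Not stationary}

The AR(p) characteristic polynomial is P(z) = 1 + 1.108z.
Stationarity requires all roots to lie outside the unit circle, i.e. |z| > 1 for every root.
This is linear in z: 1 + (1.108) z = 0  =>  z = -1/(1.108) = -0.902527,  |z| = 0.902527.
Moduli of all roots: 0.9025.
All moduli strictly greater than 1? No.
Verdict: Not stationary.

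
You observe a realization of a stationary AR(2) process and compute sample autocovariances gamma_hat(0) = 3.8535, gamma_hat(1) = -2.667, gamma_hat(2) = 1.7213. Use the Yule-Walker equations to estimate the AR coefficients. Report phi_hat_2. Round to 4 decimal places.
\hat\phi_{2} = -0.0620

The Yule-Walker equations for an AR(p) process read, in matrix form,
  Gamma_p phi = r_p,   with   (Gamma_p)_{ij} = gamma(|i - j|),
                       (r_p)_i = gamma(i),   i,j = 1..p.
Substitute the sample gammas (Toeplitz matrix and right-hand side of size 2):
  Gamma_p = [[3.8535, -2.667], [-2.667, 3.8535]]
  r_p     = [-2.667, 1.7213]
Written out:
  3.8535 phi_1 - 2.667 phi_2 = -2.667
  -2.667 phi_1 + 3.8535 phi_2 = 1.7213
Solve by Cramer's rule:
  det = gamma(0)^2 - gamma(1)^2 = (3.8535)^2 - (-2.667)^2 = 14.84946225 - 7.112889 = 7.73657325
  phi_hat_1 = [gamma(1) gamma(0) - gamma(1) gamma(2)] / det = [(-2.667)(3.8535) - (-2.667)(1.7213)] / 7.73657325 = -5.6865774 / 7.73657325 = -0.735
  phi_hat_2 = [gamma(0) gamma(2) - gamma(1)^2] / det = [(3.8535)(1.7213) - (-2.667)^2] / 7.73657325 = -0.47985945 / 7.73657325 = -0.062
So phi_hat = [-0.7350, -0.0620].
Therefore phi_hat_2 = -0.0620.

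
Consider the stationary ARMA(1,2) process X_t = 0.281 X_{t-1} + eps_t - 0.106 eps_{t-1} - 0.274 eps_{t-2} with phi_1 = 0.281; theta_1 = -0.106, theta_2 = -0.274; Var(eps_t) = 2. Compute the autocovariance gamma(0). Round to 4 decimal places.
\gamma(0) = 2.1710

Multiply the model equation by X_{t-k} and take expectations. With theta_0 = psi_0 = 1 and psi_j the MA(infinity) weights, this gives
  gamma(k) - sum_i phi_i gamma(k-i) = c_k,
  c_k = sigma^2 * sum_{j=k..q} theta_j psi_{j-k}   (c_k = 0 for k > q),
using gamma(-m) = gamma(m).
psi-weights needed (psi_j = theta_j + sum_i phi_i psi_{j-i}):
  psi_1 = theta_1 + phi_1 = -0.106 + (0.281) = 0.175
  psi_2 = theta_2 + phi_1 psi_1 = -0.274 + (0.281)(0.175) = -0.224825
Right-hand sides:
  c_0 = sigma^2 (1 + theta_1 psi_1 + theta_2 psi_2) = 2 * (1 + (-0.106)(0.175) + (-0.274)(-0.224825)) = 2 * 1.043052 = 2.086104
  c_1 = sigma^2 (theta_1 + theta_2 psi_1) = 2 * (-0.106 + (-0.274)(0.175)) = -0.3079
  c_2 = sigma^2 theta_2 = 2 * (-0.274) = -0.548
Equations for k = 0 and k = 1 (AR order 1):
  gamma(0) = phi_1 gamma(1) + c_0
  gamma(1) = phi_1 gamma(0) + c_1
Substituting the second into the first: gamma(0) (1 - phi_1^2) = c_0 + phi_1 c_1, so
  gamma(0) = (c_0 + phi_1 c_1) / (1 - phi_1^2) = (2.086104 + (0.281)(-0.3079)) / (1 - (0.281)^2) = 1.999584 / 0.921039 = 2.171009.
Therefore gamma(0) = 2.1710 (to 4 decimal places).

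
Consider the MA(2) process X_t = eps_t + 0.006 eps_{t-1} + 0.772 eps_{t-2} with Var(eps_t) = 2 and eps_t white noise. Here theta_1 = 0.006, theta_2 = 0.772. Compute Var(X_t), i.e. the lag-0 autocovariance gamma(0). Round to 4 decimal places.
\gamma(0) = 3.1920

For an MA(q) process X_t = eps_t + sum_i theta_i eps_{t-i} with
Var(eps_t) = sigma^2, the variance is
  gamma(0) = sigma^2 * (1 + sum_i theta_i^2).
  sum_i theta_i^2 = (0.006)^2 + (0.772)^2 = 0.000036 + 0.595984 = 0.59602.
  gamma(0) = 2 * (1 + 0.59602) = 2 * 1.59602 = 3.19204, which rounds to 3.1920.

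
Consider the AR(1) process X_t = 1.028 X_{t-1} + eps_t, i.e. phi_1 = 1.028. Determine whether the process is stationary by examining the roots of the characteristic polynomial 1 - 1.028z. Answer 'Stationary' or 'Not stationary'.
\text{Not stationary}

The AR(p) characteristic polynomial is P(z) = 1 - 1.028z.
Stationarity requires all roots to lie outside the unit circle, i.e. |z| > 1 for every root.
This is linear in z: 1 + (-1.028) z = 0  =>  z = -1/(-1.028) = 0.972763,  |z| = 0.972763.
Moduli of all roots: 0.9728.
All moduli strictly greater than 1? No.
Verdict: Not stationary.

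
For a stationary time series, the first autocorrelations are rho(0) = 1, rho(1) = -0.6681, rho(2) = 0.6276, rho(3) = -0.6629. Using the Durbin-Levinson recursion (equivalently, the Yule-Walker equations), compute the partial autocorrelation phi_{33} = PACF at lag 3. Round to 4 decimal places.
\phi_{33} = -0.3280

The PACF at lag k is phi_{kk}, the last component of the solution
to the Yule-Walker system G_k phi = r_k where
  (G_k)_{ij} = rho(|i - j|), (r_k)_i = rho(i), i,j = 1..k.
Equivalently, Durbin-Levinson gives phi_{kk} iteratively:
  phi_{11} = rho(1)
  phi_{kk} = [rho(k) - sum_{j=1..k-1} phi_{k-1,j} rho(k-j)]
            / [1 - sum_{j=1..k-1} phi_{k-1,j} rho(j)],
  phi_{k,j} = phi_{k-1,j} - phi_{kk} phi_{k-1,k-j},  j = 1..k-1.
Step k = 1:
  phi_11 = rho(1) = -0.6681.
Step k = 2:
  phi_22 = [rho(2) - phi_11 rho(1)] / [1 - phi_11 rho(1)] = [0.6276 - (-0.6681)(-0.6681)] / [1 - (-0.6681)(-0.6681)]
         = 0.18124239 / 0.55364239 = 0.327364.
  Update: phi_21 = phi_11 - phi_22 phi_11 = -0.6681 - (0.327364)(-0.6681) = -0.449388.
Step k = 3:
  phi_33 = [rho(3) - phi_21 rho(2) - phi_22 rho(1)] / [1 - phi_21 rho(1) - phi_22 rho(2)]
    numerator   = -0.6629 - (-0.449388)(0.6276) - (0.327364)(-0.6681) = -0.16215222
    denominator = 1 - (-0.449388)(-0.6681) - (0.327364)(0.6276) = 0.49431022
  phi_33 = -0.16215222 / 0.49431022 = -0.328.
Therefore phi_{33} = -0.3280.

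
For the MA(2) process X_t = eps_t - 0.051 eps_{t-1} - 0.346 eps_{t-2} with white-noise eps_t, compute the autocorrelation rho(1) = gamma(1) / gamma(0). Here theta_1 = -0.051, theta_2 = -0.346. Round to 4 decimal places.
\rho(1) = -0.0297

For an MA(q) process with theta_0 = 1, the autocovariance is
  gamma(k) = sigma^2 * sum_{i=0..q-k} theta_i * theta_{i+k},
and rho(k) = gamma(k) / gamma(0). Sigma^2 cancels.
  numerator   = (1)*(-0.051) + (-0.051)*(-0.346) = -0.033354.
  denominator = (1)^2 + (-0.051)^2 + (-0.346)^2 = 1.122317.
  rho(1) = -0.033354 / 1.122317 = -0.0297.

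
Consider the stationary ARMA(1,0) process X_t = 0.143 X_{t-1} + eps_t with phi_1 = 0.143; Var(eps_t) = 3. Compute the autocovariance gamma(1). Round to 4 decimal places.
\gamma(1) = 0.4380

Multiply the model equation by X_{t-k} and take expectations. With theta_0 = psi_0 = 1 and psi_j the MA(infinity) weights, this gives
  gamma(k) - sum_i phi_i gamma(k-i) = c_k,
  c_k = sigma^2 * sum_{j=k..q} theta_j psi_{j-k}   (c_k = 0 for k > q),
using gamma(-m) = gamma(m).
Pure AR (q = 0): c_0 = sigma^2 = 3, c_k = 0 for k >= 1.
Equations for k = 0 and k = 1 (AR order 1):
  gamma(0) = phi_1 gamma(1) + c_0
  gamma(1) = phi_1 gamma(0) + c_1
Substituting the second into the first: gamma(0) (1 - phi_1^2) = c_0 + phi_1 c_1, so
  gamma(0) = c_0 / (1 - phi_1^2) = 3 / (1 - (0.143)^2) = 3 / 0.979551 = 3.062628.
  gamma(1) = phi_1 gamma(0) = (0.143)(3.062628) = 0.437956.
Therefore gamma(1) = 0.4380 (to 4 decimal places).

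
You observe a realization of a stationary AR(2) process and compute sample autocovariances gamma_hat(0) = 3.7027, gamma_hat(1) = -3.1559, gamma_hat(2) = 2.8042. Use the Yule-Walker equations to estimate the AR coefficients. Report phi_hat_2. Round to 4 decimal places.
\hat\phi_{2} = 0.1129

The Yule-Walker equations for an AR(p) process read, in matrix form,
  Gamma_p phi = r_p,   with   (Gamma_p)_{ij} = gamma(|i - j|),
                       (r_p)_i = gamma(i),   i,j = 1..p.
Substitute the sample gammas (Toeplitz matrix and right-hand side of size 2):
  Gamma_p = [[3.7027, -3.1559], [-3.1559, 3.7027]]
  r_p     = [-3.1559, 2.8042]
Written out:
  3.7027 phi_1 - 3.1559 phi_2 = -3.1559
  -3.1559 phi_1 + 3.7027 phi_2 = 2.8042
Solve by Cramer's rule:
  det = gamma(0)^2 - gamma(1)^2 = (3.7027)^2 - (-3.1559)^2 = 13.70998729 - 9.95970481 = 3.75028248
  phi_hat_1 = [gamma(1) gamma(0) - gamma(1) gamma(2)] / det = [(-3.1559)(3.7027) - (-3.1559)(2.8042)] / 3.75028248 = -2.83557615 / 3.75028248 = -0.7561
  phi_hat_2 = [gamma(0) gamma(2) - gamma(1)^2] / det = [(3.7027)(2.8042) - (-3.1559)^2] / 3.75028248 = 0.42340653 / 3.75028248 = 0.1129
So phi_hat = [-0.7561, 0.1129].
Therefore phi_hat_2 = 0.1129.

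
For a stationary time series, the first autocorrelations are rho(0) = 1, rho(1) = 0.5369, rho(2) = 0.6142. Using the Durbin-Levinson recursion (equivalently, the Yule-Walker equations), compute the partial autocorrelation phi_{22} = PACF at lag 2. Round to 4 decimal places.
\phi_{22} = 0.4579

The PACF at lag k is phi_{kk}, the last component of the solution
to the Yule-Walker system G_k phi = r_k where
  (G_k)_{ij} = rho(|i - j|), (r_k)_i = rho(i), i,j = 1..k.
Equivalently, Durbin-Levinson gives phi_{kk} iteratively:
  phi_{11} = rho(1)
  phi_{kk} = [rho(k) - sum_{j=1..k-1} phi_{k-1,j} rho(k-j)]
            / [1 - sum_{j=1..k-1} phi_{k-1,j} rho(j)],
  phi_{k,j} = phi_{k-1,j} - phi_{kk} phi_{k-1,k-j},  j = 1..k-1.
Step k = 1:
  phi_11 = rho(1) = 0.5369.
Step k = 2:
  phi_22 = [rho(2) - phi_11 rho(1)] / [1 - phi_11 rho(1)] = [0.6142 - (0.5369)(0.5369)] / [1 - (0.5369)(0.5369)]
         = 0.32593839 / 0.71173839 = 0.4579.
Therefore phi_{22} = 0.4579.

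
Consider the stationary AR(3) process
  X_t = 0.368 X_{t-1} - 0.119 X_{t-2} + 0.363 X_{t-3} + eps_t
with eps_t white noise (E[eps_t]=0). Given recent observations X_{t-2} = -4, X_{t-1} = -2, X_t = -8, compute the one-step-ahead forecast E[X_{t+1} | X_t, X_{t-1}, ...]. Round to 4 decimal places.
E[X_{t+1} \mid \mathcal F_t] = -4.1580

For an AR(p) model X_t = c + sum_i phi_i X_{t-i} + eps_t, the
one-step-ahead conditional mean is
  E[X_{t+1} | X_t, ...] = c + sum_i phi_i X_{t+1-i}.
Substitute known values:
  E[X_{t+1} | ...] = (0.368) * (-8) + (-0.119) * (-2) + (0.363) * (-4)
                   = -4.1580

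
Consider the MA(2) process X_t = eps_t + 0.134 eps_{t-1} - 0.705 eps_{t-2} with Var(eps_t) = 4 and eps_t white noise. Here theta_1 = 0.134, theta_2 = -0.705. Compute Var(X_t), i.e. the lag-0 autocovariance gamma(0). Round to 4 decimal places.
\gamma(0) = 6.0599

For an MA(q) process X_t = eps_t + sum_i theta_i eps_{t-i} with
Var(eps_t) = sigma^2, the variance is
  gamma(0) = sigma^2 * (1 + sum_i theta_i^2).
  sum_i theta_i^2 = (0.134)^2 + (-0.705)^2 = 0.017956 + 0.497025 = 0.514981.
  gamma(0) = 4 * (1 + 0.514981) = 4 * 1.514981 = 6.059924, which rounds to 6.0599.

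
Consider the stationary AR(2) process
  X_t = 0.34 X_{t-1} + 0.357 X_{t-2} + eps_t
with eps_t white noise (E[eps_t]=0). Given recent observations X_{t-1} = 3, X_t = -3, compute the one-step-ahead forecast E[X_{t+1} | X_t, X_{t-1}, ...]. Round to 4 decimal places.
E[X_{t+1} \mid \mathcal F_t] = 0.0510

For an AR(p) model X_t = c + sum_i phi_i X_{t-i} + eps_t, the
one-step-ahead conditional mean is
  E[X_{t+1} | X_t, ...] = c + sum_i phi_i X_{t+1-i}.
Substitute known values:
  E[X_{t+1} | ...] = (0.34) * (-3) + (0.357) * (3)
                   = 0.0510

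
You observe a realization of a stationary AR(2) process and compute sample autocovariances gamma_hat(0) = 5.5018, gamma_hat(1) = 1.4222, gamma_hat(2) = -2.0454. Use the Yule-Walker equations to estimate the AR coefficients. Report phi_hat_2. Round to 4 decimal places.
\hat\phi_{2} = -0.4700

The Yule-Walker equations for an AR(p) process read, in matrix form,
  Gamma_p phi = r_p,   with   (Gamma_p)_{ij} = gamma(|i - j|),
                       (r_p)_i = gamma(i),   i,j = 1..p.
Substitute the sample gammas (Toeplitz matrix and right-hand side of size 2):
  Gamma_p = [[5.5018, 1.4222], [1.4222, 5.5018]]
  r_p     = [1.4222, -2.0454]
Written out:
  5.5018 phi_1 + 1.4222 phi_2 = 1.4222
  1.4222 phi_1 + 5.5018 phi_2 = -2.0454
Solve by Cramer's rule:
  det = gamma(0)^2 - gamma(1)^2 = (5.5018)^2 - (1.4222)^2 = 30.26980324 - 2.02265284 = 28.2471504
  phi_hat_1 = [gamma(1) gamma(0) - gamma(1) gamma(2)] / det = [(1.4222)(5.5018) - (1.4222)(-2.0454)] / 28.2471504 = 10.73362784 / 28.2471504 = 0.38
  phi_hat_2 = [gamma(0) gamma(2) - gamma(1)^2] / det = [(5.5018)(-2.0454) - (1.4222)^2] / 28.2471504 = -13.27603456 / 28.2471504 = -0.47
So phi_hat = [0.3800, -0.4700].
Therefore phi_hat_2 = -0.4700.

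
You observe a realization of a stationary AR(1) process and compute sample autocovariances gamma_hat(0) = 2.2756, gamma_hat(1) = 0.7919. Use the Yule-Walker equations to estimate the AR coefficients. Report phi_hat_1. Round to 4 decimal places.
\hat\phi_{1} = 0.3480

The Yule-Walker equations for an AR(p) process read, in matrix form,
  Gamma_p phi = r_p,   with   (Gamma_p)_{ij} = gamma(|i - j|),
                       (r_p)_i = gamma(i),   i,j = 1..p.
Substitute the sample gammas (Toeplitz matrix and right-hand side of size 1):
  Gamma_p = [[2.2756]]
  r_p     = [0.7919]
With p = 1 this is the single equation gamma(0) phi_1 = gamma(1):
  phi_hat_1 = gamma(1) / gamma(0) = 0.7919 / 2.2756 = 0.3480.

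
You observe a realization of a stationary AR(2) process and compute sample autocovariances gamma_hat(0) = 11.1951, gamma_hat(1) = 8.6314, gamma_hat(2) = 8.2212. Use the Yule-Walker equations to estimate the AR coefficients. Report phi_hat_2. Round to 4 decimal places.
\hat\phi_{2} = 0.3450

The Yule-Walker equations for an AR(p) process read, in matrix form,
  Gamma_p phi = r_p,   with   (Gamma_p)_{ij} = gamma(|i - j|),
                       (r_p)_i = gamma(i),   i,j = 1..p.
Substitute the sample gammas (Toeplitz matrix and right-hand side of size 2):
  Gamma_p = [[11.1951, 8.6314], [8.6314, 11.1951]]
  r_p     = [8.6314, 8.2212]
Written out:
  11.1951 phi_1 + 8.6314 phi_2 = 8.6314
  8.6314 phi_1 + 11.1951 phi_2 = 8.2212
Solve by Cramer's rule:
  det = gamma(0)^2 - gamma(1)^2 = (11.1951)^2 - (8.6314)^2 = 125.33026401 - 74.50106596 = 50.82919805
  phi_hat_1 = [gamma(1) gamma(0) - gamma(1) gamma(2)] / det = [(8.6314)(11.1951) - (8.6314)(8.2212)] / 50.82919805 = 25.66892046 / 50.82919805 = 0.505
  phi_hat_2 = [gamma(0) gamma(2) - gamma(1)^2] / det = [(11.1951)(8.2212) - (8.6314)^2] / 50.82919805 = 17.53609016 / 50.82919805 = 0.345
So phi_hat = [0.5050, 0.3450].
Therefore phi_hat_2 = 0.3450.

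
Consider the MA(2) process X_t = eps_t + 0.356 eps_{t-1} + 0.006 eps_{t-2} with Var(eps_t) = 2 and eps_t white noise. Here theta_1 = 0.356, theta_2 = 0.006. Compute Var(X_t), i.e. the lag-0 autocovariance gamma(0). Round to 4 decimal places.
\gamma(0) = 2.2535

For an MA(q) process X_t = eps_t + sum_i theta_i eps_{t-i} with
Var(eps_t) = sigma^2, the variance is
  gamma(0) = sigma^2 * (1 + sum_i theta_i^2).
  sum_i theta_i^2 = (0.356)^2 + (0.006)^2 = 0.126736 + 0.000036 = 0.126772.
  gamma(0) = 2 * (1 + 0.126772) = 2 * 1.126772 = 2.253544, which rounds to 2.2535.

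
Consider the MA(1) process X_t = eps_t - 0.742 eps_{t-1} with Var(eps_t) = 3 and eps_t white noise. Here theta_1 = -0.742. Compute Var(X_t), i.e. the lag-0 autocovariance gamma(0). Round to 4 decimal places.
\gamma(0) = 4.6517

For an MA(q) process X_t = eps_t + sum_i theta_i eps_{t-i} with
Var(eps_t) = sigma^2, the variance is
  gamma(0) = sigma^2 * (1 + sum_i theta_i^2).
  sum_i theta_i^2 = (-0.742)^2 = 0.550564.
  gamma(0) = 3 * (1 + 0.550564) = 3 * 1.550564 = 4.651692, which rounds to 4.6517.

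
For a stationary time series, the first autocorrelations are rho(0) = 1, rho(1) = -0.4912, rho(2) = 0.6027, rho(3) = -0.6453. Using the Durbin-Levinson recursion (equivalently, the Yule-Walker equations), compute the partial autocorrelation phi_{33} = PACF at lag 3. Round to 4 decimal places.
\phi_{33} = -0.4369

The PACF at lag k is phi_{kk}, the last component of the solution
to the Yule-Walker system G_k phi = r_k where
  (G_k)_{ij} = rho(|i - j|), (r_k)_i = rho(i), i,j = 1..k.
Equivalently, Durbin-Levinson gives phi_{kk} iteratively:
  phi_{11} = rho(1)
  phi_{kk} = [rho(k) - sum_{j=1..k-1} phi_{k-1,j} rho(k-j)]
            / [1 - sum_{j=1..k-1} phi_{k-1,j} rho(j)],
  phi_{k,j} = phi_{k-1,j} - phi_{kk} phi_{k-1,k-j},  j = 1..k-1.
Step k = 1:
  phi_11 = rho(1) = -0.4912.
Step k = 2:
  phi_22 = [rho(2) - phi_11 rho(1)] / [1 - phi_11 rho(1)] = [0.6027 - (-0.4912)(-0.4912)] / [1 - (-0.4912)(-0.4912)]
         = 0.36142256 / 0.75872256 = 0.476357.
  Update: phi_21 = phi_11 - phi_22 phi_11 = -0.4912 - (0.476357)(-0.4912) = -0.257214.
Step k = 3:
  phi_33 = [rho(3) - phi_21 rho(2) - phi_22 rho(1)] / [1 - phi_21 rho(1) - phi_22 rho(2)]
    numerator   = -0.6453 - (-0.257214)(0.6027) - (0.476357)(-0.4912) = -0.25629096
    denominator = 1 - (-0.257214)(-0.4912) - (0.476357)(0.6027) = 0.58655651
  phi_33 = -0.25629096 / 0.58655651 = -0.4369.
Therefore phi_{33} = -0.4369.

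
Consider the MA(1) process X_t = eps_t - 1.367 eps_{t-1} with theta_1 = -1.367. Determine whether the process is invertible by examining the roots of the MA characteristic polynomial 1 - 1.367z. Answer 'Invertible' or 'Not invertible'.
\text{Not invertible}

The MA(q) characteristic polynomial is P(z) = 1 - 1.367z.
Invertibility requires all roots to lie outside the unit circle, i.e. |z| > 1 for every root.
This is linear in z: 1 + (-1.367) z = 0  =>  z = -1/(-1.367) = 0.731529,  |z| = 0.731529.
Moduli of all roots: 0.7315.
All moduli strictly greater than 1? No.
Verdict: Not invertible.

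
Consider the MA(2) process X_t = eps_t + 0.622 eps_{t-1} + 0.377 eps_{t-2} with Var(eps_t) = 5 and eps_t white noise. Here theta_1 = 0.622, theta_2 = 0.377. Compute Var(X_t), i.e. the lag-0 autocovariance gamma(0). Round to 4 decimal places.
\gamma(0) = 7.6451

For an MA(q) process X_t = eps_t + sum_i theta_i eps_{t-i} with
Var(eps_t) = sigma^2, the variance is
  gamma(0) = sigma^2 * (1 + sum_i theta_i^2).
  sum_i theta_i^2 = (0.622)^2 + (0.377)^2 = 0.386884 + 0.142129 = 0.529013.
  gamma(0) = 5 * (1 + 0.529013) = 5 * 1.529013 = 7.645065, which rounds to 7.6451.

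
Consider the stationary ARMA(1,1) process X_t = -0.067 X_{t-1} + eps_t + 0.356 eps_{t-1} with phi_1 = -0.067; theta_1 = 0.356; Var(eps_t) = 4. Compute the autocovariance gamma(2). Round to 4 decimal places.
\gamma(2) = -0.0759

Multiply the model equation by X_{t-k} and take expectations. With theta_0 = psi_0 = 1 and psi_j the MA(infinity) weights, this gives
  gamma(k) - sum_i phi_i gamma(k-i) = c_k,
  c_k = sigma^2 * sum_{j=k..q} theta_j psi_{j-k}   (c_k = 0 for k > q),
using gamma(-m) = gamma(m).
psi-weights needed (psi_j = theta_j + sum_i phi_i psi_{j-i}):
  psi_1 = theta_1 + phi_1 = 0.356 + (-0.067) = 0.289
Right-hand sides:
  c_0 = sigma^2 (1 + theta_1 psi_1) = 4 * (1 + (0.356)(0.289)) = 4 * 1.102884 = 4.411536
  c_1 = sigma^2 theta_1 = 4 * (0.356) = 1.424
  c_2 = 0
Equations for k = 0 and k = 1 (AR order 1):
  gamma(0) = phi_1 gamma(1) + c_0
  gamma(1) = phi_1 gamma(0) + c_1
Substituting the second into the first: gamma(0) (1 - phi_1^2) = c_0 + phi_1 c_1, so
  gamma(0) = (c_0 + phi_1 c_1) / (1 - phi_1^2) = (4.411536 + (-0.067)(1.424)) / (1 - (-0.067)^2) = 4.316128 / 0.995511 = 4.33559.
  gamma(1) = phi_1 gamma(0) + c_1 = (-0.067)(4.33559) + (1.424) = 1.133515.
For k = 2 (> q): gamma(2) = phi_1 gamma(1) = (-0.067)(1.133515) = -0.075946.
Therefore gamma(2) = -0.0759 (to 4 decimal places).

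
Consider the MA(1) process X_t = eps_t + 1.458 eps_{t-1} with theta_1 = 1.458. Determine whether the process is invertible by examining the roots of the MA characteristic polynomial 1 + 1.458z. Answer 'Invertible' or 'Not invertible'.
\text{Not invertible}

The MA(q) characteristic polynomial is P(z) = 1 + 1.458z.
Invertibility requires all roots to lie outside the unit circle, i.e. |z| > 1 for every root.
This is linear in z: 1 + (1.458) z = 0  =>  z = -1/(1.458) = -0.685871,  |z| = 0.685871.
Moduli of all roots: 0.6859.
All moduli strictly greater than 1? No.
Verdict: Not invertible.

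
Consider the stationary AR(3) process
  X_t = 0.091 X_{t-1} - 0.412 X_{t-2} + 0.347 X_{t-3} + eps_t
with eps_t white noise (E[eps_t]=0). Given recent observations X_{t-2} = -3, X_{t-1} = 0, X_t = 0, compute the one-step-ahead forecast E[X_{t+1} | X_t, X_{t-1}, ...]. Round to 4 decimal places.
E[X_{t+1} \mid \mathcal F_t] = -1.0410

For an AR(p) model X_t = c + sum_i phi_i X_{t-i} + eps_t, the
one-step-ahead conditional mean is
  E[X_{t+1} | X_t, ...] = c + sum_i phi_i X_{t+1-i}.
Substitute known values:
  E[X_{t+1} | ...] = (0.091) * (0) + (-0.412) * (0) + (0.347) * (-3)
                   = -1.0410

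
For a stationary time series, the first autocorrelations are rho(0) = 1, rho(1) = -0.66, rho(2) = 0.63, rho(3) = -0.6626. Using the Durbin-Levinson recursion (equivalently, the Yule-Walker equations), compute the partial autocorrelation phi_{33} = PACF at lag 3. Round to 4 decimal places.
\phi_{33} = -0.3271

The PACF at lag k is phi_{kk}, the last component of the solution
to the Yule-Walker system G_k phi = r_k where
  (G_k)_{ij} = rho(|i - j|), (r_k)_i = rho(i), i,j = 1..k.
Equivalently, Durbin-Levinson gives phi_{kk} iteratively:
  phi_{11} = rho(1)
  phi_{kk} = [rho(k) - sum_{j=1..k-1} phi_{k-1,j} rho(k-j)]
            / [1 - sum_{j=1..k-1} phi_{k-1,j} rho(j)],
  phi_{k,j} = phi_{k-1,j} - phi_{kk} phi_{k-1,k-j},  j = 1..k-1.
Step k = 1:
  phi_11 = rho(1) = -0.66.
Step k = 2:
  phi_22 = [rho(2) - phi_11 rho(1)] / [1 - phi_11 rho(1)] = [0.63 - (-0.66)(-0.66)] / [1 - (-0.66)(-0.66)]
         = 0.1944 / 0.5644 = 0.344437.
  Update: phi_21 = phi_11 - phi_22 phi_11 = -0.66 - (0.344437)(-0.66) = -0.432672.
Step k = 3:
  phi_33 = [rho(3) - phi_21 rho(2) - phi_22 rho(1)] / [1 - phi_21 rho(1) - phi_22 rho(2)]
    numerator   = -0.6626 - (-0.432672)(0.63) - (0.344437)(-0.66) = -0.16268859
    denominator = 1 - (-0.432672)(-0.66) - (0.344437)(0.63) = 0.49744153
  phi_33 = -0.16268859 / 0.49744153 = -0.3271.
Therefore phi_{33} = -0.3271.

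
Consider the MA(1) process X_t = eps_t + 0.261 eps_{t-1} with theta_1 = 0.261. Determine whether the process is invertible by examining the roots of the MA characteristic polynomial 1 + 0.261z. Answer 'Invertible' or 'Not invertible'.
\text{Invertible}

The MA(q) characteristic polynomial is P(z) = 1 + 0.261z.
Invertibility requires all roots to lie outside the unit circle, i.e. |z| > 1 for every root.
This is linear in z: 1 + (0.261) z = 0  =>  z = -1/(0.261) = -3.831418,  |z| = 3.831418.
Moduli of all roots: 3.8314.
All moduli strictly greater than 1? Yes.
Verdict: Invertible.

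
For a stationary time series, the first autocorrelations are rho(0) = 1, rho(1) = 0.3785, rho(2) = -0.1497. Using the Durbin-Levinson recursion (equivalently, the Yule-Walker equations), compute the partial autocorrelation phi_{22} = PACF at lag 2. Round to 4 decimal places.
\phi_{22} = -0.3420

The PACF at lag k is phi_{kk}, the last component of the solution
to the Yule-Walker system G_k phi = r_k where
  (G_k)_{ij} = rho(|i - j|), (r_k)_i = rho(i), i,j = 1..k.
Equivalently, Durbin-Levinson gives phi_{kk} iteratively:
  phi_{11} = rho(1)
  phi_{kk} = [rho(k) - sum_{j=1..k-1} phi_{k-1,j} rho(k-j)]
            / [1 - sum_{j=1..k-1} phi_{k-1,j} rho(j)],
  phi_{k,j} = phi_{k-1,j} - phi_{kk} phi_{k-1,k-j},  j = 1..k-1.
Step k = 1:
  phi_11 = rho(1) = 0.3785.
Step k = 2:
  phi_22 = [rho(2) - phi_11 rho(1)] / [1 - phi_11 rho(1)] = [-0.1497 - (0.3785)(0.3785)] / [1 - (0.3785)(0.3785)]
         = -0.29296225 / 0.85673775 = -0.342.
Therefore phi_{22} = -0.3420.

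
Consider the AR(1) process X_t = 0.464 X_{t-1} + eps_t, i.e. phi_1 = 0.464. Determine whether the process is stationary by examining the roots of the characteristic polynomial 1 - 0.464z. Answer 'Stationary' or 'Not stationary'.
\text{Stationary}

The AR(p) characteristic polynomial is P(z) = 1 - 0.464z.
Stationarity requires all roots to lie outside the unit circle, i.e. |z| > 1 for every root.
This is linear in z: 1 + (-0.464) z = 0  =>  z = -1/(-0.464) = 2.155172,  |z| = 2.155172.
Moduli of all roots: 2.1552.
All moduli strictly greater than 1? Yes.
Verdict: Stationary.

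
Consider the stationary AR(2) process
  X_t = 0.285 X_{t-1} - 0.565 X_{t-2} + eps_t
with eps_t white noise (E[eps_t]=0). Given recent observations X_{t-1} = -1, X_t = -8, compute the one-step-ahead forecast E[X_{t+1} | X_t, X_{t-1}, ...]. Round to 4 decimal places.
E[X_{t+1} \mid \mathcal F_t] = -1.7150

For an AR(p) model X_t = c + sum_i phi_i X_{t-i} + eps_t, the
one-step-ahead conditional mean is
  E[X_{t+1} | X_t, ...] = c + sum_i phi_i X_{t+1-i}.
Substitute known values:
  E[X_{t+1} | ...] = (0.285) * (-8) + (-0.565) * (-1)
                   = -1.7150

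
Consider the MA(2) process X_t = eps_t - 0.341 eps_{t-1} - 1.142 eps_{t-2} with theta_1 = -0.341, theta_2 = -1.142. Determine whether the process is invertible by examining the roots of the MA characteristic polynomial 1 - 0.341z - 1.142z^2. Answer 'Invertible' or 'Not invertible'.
\text{Not invertible}

The MA(q) characteristic polynomial is P(z) = 1 - 0.341z - 1.142z^2.
Invertibility requires all roots to lie outside the unit circle, i.e. |z| > 1 for every root.
Set 1 + (-0.341) z + (-1.142) z^2 = 0, i.e. a z^2 + b z + c = 0 with a = -1.142, b = -0.341, c = 1.
Discriminant D = b^2 - 4ac = (-0.341)^2 - 4*(-1.142)*1 = 0.116281 - (-4.568) = 4.684281.
D >= 0, so the roots are real: z = (-b +/- sqrt(D)) / (2a) = (0.341 +/- 2.16432) / (-2.284).
  z_1 = (0.341 + 2.16432) / (-2.284) = -1.0969,   |z_1| = 1.0969.
  z_2 = (0.341 - 2.16432) / (-2.284) = 0.7983,   |z_2| = 0.7983.
Moduli of all roots: 1.0969, 0.7983.
All moduli strictly greater than 1? No.
Verdict: Not invertible.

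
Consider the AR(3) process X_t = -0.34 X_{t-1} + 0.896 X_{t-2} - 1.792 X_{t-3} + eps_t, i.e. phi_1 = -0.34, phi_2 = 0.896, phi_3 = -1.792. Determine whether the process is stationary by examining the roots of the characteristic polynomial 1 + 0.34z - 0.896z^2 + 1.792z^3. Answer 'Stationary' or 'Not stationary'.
\text{Not stationary}

The AR(p) characteristic polynomial is P(z) = 1 + 0.34z - 0.896z^2 + 1.792z^3.
Stationarity requires all roots to lie outside the unit circle, i.e. |z| > 1 for every root.
Degree 3: look for a simple real root z0 first, then factor out (1 - z/z0) and solve the remaining quadratic.
Testing z0 = -0.625: P(-0.625) = 1 + (0.34)(-0.625) + (-0.896)(-0.625)^2 + (1.792)(-0.625)^3
  = 1 + (-0.2125) + (-0.35) + (-0.4375) = 0.  So z_0 = -0.625 is a root, |z_0| = 0.625.
Divide out the factor (1 + 1.6 z) = (1 - z/z0) (since 1/z0 = -1.6):
  P(z) = (1 + 1.6 z)(1 + (-1.26) z + (1.12) z^2)
  [check: z-coef -1.26 - (-1.6) = 0.34; z^2-coef 1.12 - (-1.6)(-1.26) = -0.896; z^3-coef -(-1.6)(1.12) = 1.792.]
Remaining roots from the quadratic factor 1 + (-1.26) z + (1.12) z^2:
  Set 1 + (-1.26) z + (1.12) z^2 = 0, i.e. a z^2 + b z + c = 0 with a = 1.12, b = -1.26, c = 1.
  Discriminant D = b^2 - 4ac = (-1.26)^2 - 4*(1.12)*1 = 1.5876 - (4.48) = -2.8924.
  D < 0, so the roots are the complex-conjugate pair z = (-b +/- i sqrt(-D)) / (2a) = 0.5625 +/- 0.7592i.
  For a conjugate pair |z|^2 = z * conj(z) = (product of roots) = c/a = 1/(1.12) = 0.892857, so |z| = sqrt(0.892857) = 0.9449 for both roots.
Moduli of all roots: 0.6250, 0.9449, 0.9449.
All moduli strictly greater than 1? No.
Verdict: Not stationary.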